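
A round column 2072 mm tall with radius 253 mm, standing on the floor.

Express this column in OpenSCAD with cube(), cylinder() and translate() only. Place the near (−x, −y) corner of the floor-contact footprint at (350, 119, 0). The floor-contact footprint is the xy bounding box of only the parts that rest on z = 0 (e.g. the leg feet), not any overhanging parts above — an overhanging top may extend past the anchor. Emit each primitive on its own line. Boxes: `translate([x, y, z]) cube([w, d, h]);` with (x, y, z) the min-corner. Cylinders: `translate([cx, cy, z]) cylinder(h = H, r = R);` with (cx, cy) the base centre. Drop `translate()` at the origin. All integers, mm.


translate([603, 372, 0]) cylinder(h = 2072, r = 253);


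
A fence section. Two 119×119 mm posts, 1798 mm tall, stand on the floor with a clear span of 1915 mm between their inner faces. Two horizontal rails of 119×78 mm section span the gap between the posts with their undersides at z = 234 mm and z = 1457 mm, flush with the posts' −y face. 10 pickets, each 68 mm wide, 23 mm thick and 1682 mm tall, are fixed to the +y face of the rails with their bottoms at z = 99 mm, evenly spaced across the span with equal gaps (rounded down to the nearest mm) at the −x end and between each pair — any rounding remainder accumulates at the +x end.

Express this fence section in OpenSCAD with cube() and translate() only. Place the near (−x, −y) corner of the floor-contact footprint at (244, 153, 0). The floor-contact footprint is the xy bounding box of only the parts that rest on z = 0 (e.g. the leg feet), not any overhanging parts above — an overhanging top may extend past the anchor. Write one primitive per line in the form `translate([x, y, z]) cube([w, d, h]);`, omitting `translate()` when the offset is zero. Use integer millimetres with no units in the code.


translate([244, 153, 0]) cube([119, 119, 1798]);
translate([2278, 153, 0]) cube([119, 119, 1798]);
translate([363, 153, 234]) cube([1915, 119, 78]);
translate([363, 153, 1457]) cube([1915, 119, 78]);
translate([475, 272, 99]) cube([68, 23, 1682]);
translate([655, 272, 99]) cube([68, 23, 1682]);
translate([835, 272, 99]) cube([68, 23, 1682]);
translate([1015, 272, 99]) cube([68, 23, 1682]);
translate([1195, 272, 99]) cube([68, 23, 1682]);
translate([1375, 272, 99]) cube([68, 23, 1682]);
translate([1555, 272, 99]) cube([68, 23, 1682]);
translate([1735, 272, 99]) cube([68, 23, 1682]);
translate([1915, 272, 99]) cube([68, 23, 1682]);
translate([2095, 272, 99]) cube([68, 23, 1682]);


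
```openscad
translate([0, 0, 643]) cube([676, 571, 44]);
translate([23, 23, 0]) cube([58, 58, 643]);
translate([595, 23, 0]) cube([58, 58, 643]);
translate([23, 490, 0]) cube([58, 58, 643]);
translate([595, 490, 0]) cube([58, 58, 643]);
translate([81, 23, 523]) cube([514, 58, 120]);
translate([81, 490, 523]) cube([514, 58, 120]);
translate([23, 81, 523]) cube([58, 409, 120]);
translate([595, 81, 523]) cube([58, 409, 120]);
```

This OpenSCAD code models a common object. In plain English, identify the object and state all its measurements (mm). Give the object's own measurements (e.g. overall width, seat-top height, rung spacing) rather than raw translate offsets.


A table: top 676 mm (x) × 571 mm (y), 44 mm thick, upper face at z = 687 mm, on four 58×58 mm square legs, each inset 23 mm from the nearest pair of top edges from z = 0 to the bottom of the top. Four apron rails, 58 mm thick and 120 mm tall, run between adjacent legs with their top edges flush with the underside of the top and their outer faces flush with the legs' outer faces.


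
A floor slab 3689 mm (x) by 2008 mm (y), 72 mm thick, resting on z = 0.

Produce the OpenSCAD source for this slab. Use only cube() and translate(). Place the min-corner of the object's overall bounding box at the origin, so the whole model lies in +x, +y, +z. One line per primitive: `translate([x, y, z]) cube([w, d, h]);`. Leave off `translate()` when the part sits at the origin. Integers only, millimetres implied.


cube([3689, 2008, 72]);


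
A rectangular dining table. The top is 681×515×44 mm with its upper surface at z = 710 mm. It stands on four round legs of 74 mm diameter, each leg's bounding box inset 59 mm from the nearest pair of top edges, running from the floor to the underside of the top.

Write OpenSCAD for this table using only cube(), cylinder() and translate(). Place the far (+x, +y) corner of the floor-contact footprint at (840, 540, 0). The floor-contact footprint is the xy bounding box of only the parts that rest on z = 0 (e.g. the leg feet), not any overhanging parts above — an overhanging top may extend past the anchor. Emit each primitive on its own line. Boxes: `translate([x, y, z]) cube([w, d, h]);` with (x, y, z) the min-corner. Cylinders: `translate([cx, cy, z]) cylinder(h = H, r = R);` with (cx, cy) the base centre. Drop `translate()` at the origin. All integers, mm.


translate([218, 84, 666]) cube([681, 515, 44]);
translate([314, 180, 0]) cylinder(h = 666, r = 37);
translate([803, 180, 0]) cylinder(h = 666, r = 37);
translate([314, 503, 0]) cylinder(h = 666, r = 37);
translate([803, 503, 0]) cylinder(h = 666, r = 37);


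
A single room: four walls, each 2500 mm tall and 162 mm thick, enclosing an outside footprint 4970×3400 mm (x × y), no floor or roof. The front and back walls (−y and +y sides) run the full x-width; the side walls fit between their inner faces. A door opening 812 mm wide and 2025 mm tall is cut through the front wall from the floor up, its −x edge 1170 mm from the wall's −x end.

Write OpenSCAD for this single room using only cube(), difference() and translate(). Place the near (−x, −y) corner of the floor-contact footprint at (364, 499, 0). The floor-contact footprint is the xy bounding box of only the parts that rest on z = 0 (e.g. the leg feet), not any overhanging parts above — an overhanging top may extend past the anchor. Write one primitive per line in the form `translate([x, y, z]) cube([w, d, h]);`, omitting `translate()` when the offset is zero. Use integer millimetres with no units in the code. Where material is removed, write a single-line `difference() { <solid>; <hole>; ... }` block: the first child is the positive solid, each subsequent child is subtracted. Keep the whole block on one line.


difference() { translate([364, 499, 0]) cube([4970, 162, 2500]); translate([1534, 499, 0]) cube([812, 162, 2025]); }
translate([364, 3737, 0]) cube([4970, 162, 2500]);
translate([364, 661, 0]) cube([162, 3076, 2500]);
translate([5172, 661, 0]) cube([162, 3076, 2500]);


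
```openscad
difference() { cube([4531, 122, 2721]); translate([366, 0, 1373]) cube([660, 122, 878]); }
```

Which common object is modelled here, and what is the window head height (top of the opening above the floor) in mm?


A wall with a window opening. The window head height is 2251 mm.

A wall with a rectangular opening subtracted — a window. Sill at z = 1373, opening 878 mm tall, so the head is at 1373 + 878 = 2251 mm.


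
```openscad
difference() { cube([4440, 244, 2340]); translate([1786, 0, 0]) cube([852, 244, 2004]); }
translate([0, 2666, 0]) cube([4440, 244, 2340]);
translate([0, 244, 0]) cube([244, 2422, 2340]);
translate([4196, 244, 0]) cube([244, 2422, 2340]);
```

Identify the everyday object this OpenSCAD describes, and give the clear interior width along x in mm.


A single room. The interior width is 3952 mm.

Four walls enclosing a rectangle with a door in the front wall — a room. Outside width 4440 minus two 244 mm walls gives 3952 mm.


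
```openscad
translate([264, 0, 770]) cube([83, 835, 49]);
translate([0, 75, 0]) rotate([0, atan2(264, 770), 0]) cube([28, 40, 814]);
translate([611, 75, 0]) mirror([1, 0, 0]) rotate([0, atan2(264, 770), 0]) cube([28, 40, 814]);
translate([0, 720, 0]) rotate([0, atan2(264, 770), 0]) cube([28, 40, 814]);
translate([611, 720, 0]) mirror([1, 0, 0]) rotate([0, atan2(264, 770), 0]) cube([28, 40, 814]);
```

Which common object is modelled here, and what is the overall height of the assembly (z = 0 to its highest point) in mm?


A sawhorse. The overall height is 819 mm.

A beam across two mirrored pairs of raked legs — a sawhorse. The beam's underside is at z = 770 (matching the legs' vertical rise in atan2(264, 770)) and the beam is 49 mm tall, so its top is at 770 + 49 = 819 mm. The raked legs top out at the beam's underside, so that is the highest point.


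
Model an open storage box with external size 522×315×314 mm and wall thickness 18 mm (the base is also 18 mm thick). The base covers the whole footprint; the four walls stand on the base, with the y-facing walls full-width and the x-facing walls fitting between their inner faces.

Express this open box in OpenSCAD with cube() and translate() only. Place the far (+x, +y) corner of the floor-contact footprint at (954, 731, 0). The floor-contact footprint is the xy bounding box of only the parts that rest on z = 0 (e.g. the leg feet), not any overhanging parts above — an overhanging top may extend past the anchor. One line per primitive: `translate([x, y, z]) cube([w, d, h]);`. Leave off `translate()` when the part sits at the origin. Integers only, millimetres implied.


translate([432, 416, 0]) cube([522, 315, 18]);
translate([432, 416, 18]) cube([522, 18, 296]);
translate([432, 713, 18]) cube([522, 18, 296]);
translate([432, 434, 18]) cube([18, 279, 296]);
translate([936, 434, 18]) cube([18, 279, 296]);


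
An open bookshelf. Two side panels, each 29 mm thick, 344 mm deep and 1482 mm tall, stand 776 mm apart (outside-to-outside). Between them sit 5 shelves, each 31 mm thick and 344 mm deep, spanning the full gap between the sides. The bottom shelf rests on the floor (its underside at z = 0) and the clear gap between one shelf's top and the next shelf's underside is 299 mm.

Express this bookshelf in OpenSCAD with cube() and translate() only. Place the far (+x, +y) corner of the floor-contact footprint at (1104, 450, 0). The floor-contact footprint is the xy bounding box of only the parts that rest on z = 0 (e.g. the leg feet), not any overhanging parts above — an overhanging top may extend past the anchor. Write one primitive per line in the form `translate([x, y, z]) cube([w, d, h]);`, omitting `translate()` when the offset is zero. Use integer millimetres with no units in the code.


translate([328, 106, 0]) cube([29, 344, 1482]);
translate([1075, 106, 0]) cube([29, 344, 1482]);
translate([357, 106, 0]) cube([718, 344, 31]);
translate([357, 106, 330]) cube([718, 344, 31]);
translate([357, 106, 660]) cube([718, 344, 31]);
translate([357, 106, 990]) cube([718, 344, 31]);
translate([357, 106, 1320]) cube([718, 344, 31]);


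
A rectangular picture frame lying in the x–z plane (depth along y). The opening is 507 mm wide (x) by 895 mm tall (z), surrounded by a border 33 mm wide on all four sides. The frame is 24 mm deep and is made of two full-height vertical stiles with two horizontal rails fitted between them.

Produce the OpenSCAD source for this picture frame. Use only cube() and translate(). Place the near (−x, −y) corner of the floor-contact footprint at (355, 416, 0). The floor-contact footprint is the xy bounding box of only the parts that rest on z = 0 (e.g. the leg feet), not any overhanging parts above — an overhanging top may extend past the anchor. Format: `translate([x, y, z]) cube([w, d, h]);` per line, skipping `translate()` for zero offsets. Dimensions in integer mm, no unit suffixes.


translate([355, 416, 0]) cube([33, 24, 961]);
translate([895, 416, 0]) cube([33, 24, 961]);
translate([388, 416, 0]) cube([507, 24, 33]);
translate([388, 416, 928]) cube([507, 24, 33]);


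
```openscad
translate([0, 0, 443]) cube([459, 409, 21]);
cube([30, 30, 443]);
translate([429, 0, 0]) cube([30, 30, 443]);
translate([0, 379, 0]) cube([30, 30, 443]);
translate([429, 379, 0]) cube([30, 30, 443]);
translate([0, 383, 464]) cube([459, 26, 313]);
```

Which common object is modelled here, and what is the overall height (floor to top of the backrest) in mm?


A chair. The overall height is 777 mm.

A slab on four corner posts with a tall panel at the back — a chair. The seat slab sits at z = 443 with thickness 21, and the 313 mm backrest starts at the seat top, so the overall height is 443 + 21 + 313 = 777 mm.


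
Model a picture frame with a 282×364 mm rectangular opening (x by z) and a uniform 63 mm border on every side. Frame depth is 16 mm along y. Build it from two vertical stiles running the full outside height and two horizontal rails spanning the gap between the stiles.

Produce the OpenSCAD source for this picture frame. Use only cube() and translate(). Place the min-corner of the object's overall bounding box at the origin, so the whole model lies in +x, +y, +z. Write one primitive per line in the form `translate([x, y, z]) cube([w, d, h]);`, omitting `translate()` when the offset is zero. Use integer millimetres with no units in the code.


cube([63, 16, 490]);
translate([345, 0, 0]) cube([63, 16, 490]);
translate([63, 0, 0]) cube([282, 16, 63]);
translate([63, 0, 427]) cube([282, 16, 63]);


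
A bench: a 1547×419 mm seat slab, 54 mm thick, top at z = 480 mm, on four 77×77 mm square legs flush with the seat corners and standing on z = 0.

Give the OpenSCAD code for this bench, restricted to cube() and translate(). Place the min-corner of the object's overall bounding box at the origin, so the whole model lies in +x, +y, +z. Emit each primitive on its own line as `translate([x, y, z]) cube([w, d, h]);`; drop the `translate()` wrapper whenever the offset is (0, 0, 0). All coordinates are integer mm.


// leg_h = 480 − 54 = 426
translate([0, 0, 426]) cube([1547, 419, 54]);
cube([77, 77, 426]);
translate([0, 342, 0]) cube([77, 77, 426]);
translate([1470, 0, 0]) cube([77, 77, 426]);
translate([1470, 342, 0]) cube([77, 77, 426]);


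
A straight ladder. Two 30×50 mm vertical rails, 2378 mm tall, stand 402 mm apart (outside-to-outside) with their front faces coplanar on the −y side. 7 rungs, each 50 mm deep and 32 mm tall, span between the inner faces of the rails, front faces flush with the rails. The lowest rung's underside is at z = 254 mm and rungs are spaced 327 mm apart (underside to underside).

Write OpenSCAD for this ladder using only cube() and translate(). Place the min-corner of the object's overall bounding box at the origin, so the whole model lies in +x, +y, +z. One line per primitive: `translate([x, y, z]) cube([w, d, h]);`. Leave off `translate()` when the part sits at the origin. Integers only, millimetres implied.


// rung span = 402 - 2*30 = 342
// rung[k] z = 254 + k*327
cube([30, 50, 2378]);
translate([372, 0, 0]) cube([30, 50, 2378]);
translate([30, 0, 254]) cube([342, 50, 32]);
translate([30, 0, 581]) cube([342, 50, 32]);
translate([30, 0, 908]) cube([342, 50, 32]);
translate([30, 0, 1235]) cube([342, 50, 32]);
translate([30, 0, 1562]) cube([342, 50, 32]);
translate([30, 0, 1889]) cube([342, 50, 32]);
translate([30, 0, 2216]) cube([342, 50, 32]);


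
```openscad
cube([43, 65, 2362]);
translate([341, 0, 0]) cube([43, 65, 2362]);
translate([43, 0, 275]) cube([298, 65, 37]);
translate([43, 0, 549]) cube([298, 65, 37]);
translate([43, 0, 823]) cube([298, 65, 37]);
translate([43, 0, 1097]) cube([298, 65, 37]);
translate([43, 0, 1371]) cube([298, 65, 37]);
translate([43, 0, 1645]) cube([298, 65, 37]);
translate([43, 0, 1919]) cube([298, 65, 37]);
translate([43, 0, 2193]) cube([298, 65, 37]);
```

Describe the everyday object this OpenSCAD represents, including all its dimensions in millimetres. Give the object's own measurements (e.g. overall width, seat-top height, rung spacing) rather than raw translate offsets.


A straight ladder. Two 43×65 mm vertical rails, 2362 mm tall, stand 384 mm apart (outside-to-outside) with their front faces coplanar on the −y side. 8 rungs, each 65 mm deep and 37 mm tall, span between the inner faces of the rails, front faces flush with the rails. The lowest rung's underside is at z = 275 mm and rungs are spaced 274 mm apart (underside to underside).


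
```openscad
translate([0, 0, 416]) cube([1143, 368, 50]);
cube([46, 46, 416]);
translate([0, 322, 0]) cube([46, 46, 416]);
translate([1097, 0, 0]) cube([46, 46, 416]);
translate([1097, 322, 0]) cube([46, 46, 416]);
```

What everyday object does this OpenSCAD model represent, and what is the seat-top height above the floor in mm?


A bench. The seat-top height is 466 mm.

A long slab on four corner posts — a bench. The slab sits at z = 416 with thickness 50, so the top is 416 + 50 = 466 mm.


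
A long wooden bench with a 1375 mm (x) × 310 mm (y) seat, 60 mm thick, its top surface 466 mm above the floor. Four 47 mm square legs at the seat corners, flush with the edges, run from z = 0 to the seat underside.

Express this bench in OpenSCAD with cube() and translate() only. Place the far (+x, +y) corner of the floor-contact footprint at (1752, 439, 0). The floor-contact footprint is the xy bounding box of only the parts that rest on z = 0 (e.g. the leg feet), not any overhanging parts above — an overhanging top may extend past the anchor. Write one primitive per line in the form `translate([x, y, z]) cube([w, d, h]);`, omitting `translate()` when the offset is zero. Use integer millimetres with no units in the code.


translate([377, 129, 406]) cube([1375, 310, 60]);
translate([377, 129, 0]) cube([47, 47, 406]);
translate([377, 392, 0]) cube([47, 47, 406]);
translate([1705, 129, 0]) cube([47, 47, 406]);
translate([1705, 392, 0]) cube([47, 47, 406]);


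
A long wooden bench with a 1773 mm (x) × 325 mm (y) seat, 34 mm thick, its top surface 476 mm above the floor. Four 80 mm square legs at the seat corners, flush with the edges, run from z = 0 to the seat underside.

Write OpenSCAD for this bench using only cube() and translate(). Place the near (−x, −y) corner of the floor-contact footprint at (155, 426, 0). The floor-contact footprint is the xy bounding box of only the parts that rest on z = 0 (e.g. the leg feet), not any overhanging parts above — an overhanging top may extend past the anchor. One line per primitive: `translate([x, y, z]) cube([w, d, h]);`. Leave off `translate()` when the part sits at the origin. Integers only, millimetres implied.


translate([155, 426, 442]) cube([1773, 325, 34]);
translate([155, 426, 0]) cube([80, 80, 442]);
translate([155, 671, 0]) cube([80, 80, 442]);
translate([1848, 426, 0]) cube([80, 80, 442]);
translate([1848, 671, 0]) cube([80, 80, 442]);


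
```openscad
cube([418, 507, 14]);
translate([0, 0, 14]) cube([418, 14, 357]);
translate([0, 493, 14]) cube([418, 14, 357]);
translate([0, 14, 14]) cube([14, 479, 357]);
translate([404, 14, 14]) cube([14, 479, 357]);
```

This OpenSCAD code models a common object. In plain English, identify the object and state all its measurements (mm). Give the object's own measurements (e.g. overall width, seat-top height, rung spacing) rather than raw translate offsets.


An open-topped rectangular box: outside dimensions 418×507×371 mm, with a uniform wall and base thickness of 14 mm. The base is a full 418×507 slab on the floor; four walls sit on top of the base. The front and back walls (the −y and +y sides) span the full width; the two side walls fit between them.


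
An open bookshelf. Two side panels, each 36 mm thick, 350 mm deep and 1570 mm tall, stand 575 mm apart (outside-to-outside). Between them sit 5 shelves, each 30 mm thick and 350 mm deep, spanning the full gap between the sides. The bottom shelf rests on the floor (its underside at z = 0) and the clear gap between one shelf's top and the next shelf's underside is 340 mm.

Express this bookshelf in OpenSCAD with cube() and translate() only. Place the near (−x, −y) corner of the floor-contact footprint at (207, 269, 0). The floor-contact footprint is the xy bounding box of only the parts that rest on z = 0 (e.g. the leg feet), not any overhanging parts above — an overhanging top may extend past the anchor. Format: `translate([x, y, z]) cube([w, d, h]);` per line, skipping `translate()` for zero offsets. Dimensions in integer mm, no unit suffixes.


translate([207, 269, 0]) cube([36, 350, 1570]);
translate([746, 269, 0]) cube([36, 350, 1570]);
translate([243, 269, 0]) cube([503, 350, 30]);
translate([243, 269, 370]) cube([503, 350, 30]);
translate([243, 269, 740]) cube([503, 350, 30]);
translate([243, 269, 1110]) cube([503, 350, 30]);
translate([243, 269, 1480]) cube([503, 350, 30]);


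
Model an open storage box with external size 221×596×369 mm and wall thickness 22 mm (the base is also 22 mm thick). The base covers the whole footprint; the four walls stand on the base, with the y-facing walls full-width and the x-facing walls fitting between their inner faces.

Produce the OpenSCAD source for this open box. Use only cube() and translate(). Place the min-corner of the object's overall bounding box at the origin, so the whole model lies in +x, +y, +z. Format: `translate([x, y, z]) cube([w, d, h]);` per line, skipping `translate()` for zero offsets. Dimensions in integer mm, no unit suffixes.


cube([221, 596, 22]);
translate([0, 0, 22]) cube([221, 22, 347]);
translate([0, 574, 22]) cube([221, 22, 347]);
translate([0, 22, 22]) cube([22, 552, 347]);
translate([199, 22, 22]) cube([22, 552, 347]);


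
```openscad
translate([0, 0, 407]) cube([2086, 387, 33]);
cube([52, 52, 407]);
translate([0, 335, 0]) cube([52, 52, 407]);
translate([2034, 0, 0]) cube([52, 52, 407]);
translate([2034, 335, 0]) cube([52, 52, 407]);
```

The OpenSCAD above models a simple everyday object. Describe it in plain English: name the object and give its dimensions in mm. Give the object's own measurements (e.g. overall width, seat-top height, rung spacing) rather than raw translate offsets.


A long wooden bench with a 2086 mm (x) × 387 mm (y) seat, 33 mm thick, its top surface 440 mm above the floor. Four 52 mm square legs at the seat corners, flush with the edges, run from z = 0 to the seat underside.


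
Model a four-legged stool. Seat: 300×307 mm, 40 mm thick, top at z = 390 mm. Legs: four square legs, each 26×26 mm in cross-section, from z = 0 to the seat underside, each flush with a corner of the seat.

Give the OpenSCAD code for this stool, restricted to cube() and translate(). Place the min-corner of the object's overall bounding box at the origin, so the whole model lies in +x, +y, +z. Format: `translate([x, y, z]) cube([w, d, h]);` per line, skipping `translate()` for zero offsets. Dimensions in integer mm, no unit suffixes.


translate([0, 0, 350]) cube([300, 307, 40]);
cube([26, 26, 350]);
translate([274, 0, 0]) cube([26, 26, 350]);
translate([0, 281, 0]) cube([26, 26, 350]);
translate([274, 281, 0]) cube([26, 26, 350]);


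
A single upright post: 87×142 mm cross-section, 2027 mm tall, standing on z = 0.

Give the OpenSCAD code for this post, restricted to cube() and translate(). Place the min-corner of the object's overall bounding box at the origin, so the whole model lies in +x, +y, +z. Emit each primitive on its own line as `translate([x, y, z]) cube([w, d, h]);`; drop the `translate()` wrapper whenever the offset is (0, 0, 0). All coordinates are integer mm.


cube([87, 142, 2027]);


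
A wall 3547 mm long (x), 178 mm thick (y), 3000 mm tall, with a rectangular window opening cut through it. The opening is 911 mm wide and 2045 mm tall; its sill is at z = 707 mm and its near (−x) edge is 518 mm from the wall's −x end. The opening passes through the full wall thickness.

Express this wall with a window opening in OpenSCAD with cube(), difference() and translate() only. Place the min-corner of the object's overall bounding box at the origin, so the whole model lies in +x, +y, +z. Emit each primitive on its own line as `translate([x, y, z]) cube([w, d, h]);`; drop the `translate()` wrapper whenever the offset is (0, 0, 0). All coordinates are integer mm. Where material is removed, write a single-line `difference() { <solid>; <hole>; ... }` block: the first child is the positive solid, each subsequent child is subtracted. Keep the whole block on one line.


difference() { cube([3547, 178, 3000]); translate([518, 0, 707]) cube([911, 178, 2045]); }


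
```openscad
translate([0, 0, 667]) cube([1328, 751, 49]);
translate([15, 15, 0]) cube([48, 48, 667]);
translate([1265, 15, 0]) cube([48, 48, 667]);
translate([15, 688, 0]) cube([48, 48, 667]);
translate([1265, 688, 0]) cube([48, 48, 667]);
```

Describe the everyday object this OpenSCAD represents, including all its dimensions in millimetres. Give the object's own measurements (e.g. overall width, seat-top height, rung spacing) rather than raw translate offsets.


A table: top 1328 mm (x) × 751 mm (y), 49 mm thick, upper face at z = 716 mm, on four 48×48 mm square legs, each inset 15 mm from the nearest pair of top edges from z = 0 to the bottom of the top.


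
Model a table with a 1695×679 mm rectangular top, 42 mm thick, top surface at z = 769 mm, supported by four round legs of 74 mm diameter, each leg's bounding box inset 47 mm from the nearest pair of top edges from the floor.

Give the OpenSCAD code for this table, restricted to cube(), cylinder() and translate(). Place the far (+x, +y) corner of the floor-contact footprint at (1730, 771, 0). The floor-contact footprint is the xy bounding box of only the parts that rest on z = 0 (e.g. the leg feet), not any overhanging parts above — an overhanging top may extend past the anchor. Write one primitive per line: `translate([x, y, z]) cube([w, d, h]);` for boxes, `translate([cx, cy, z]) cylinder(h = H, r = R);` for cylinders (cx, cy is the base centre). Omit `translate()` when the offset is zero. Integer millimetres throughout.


translate([82, 139, 727]) cube([1695, 679, 42]);
translate([166, 223, 0]) cylinder(h = 727, r = 37);
translate([1693, 223, 0]) cylinder(h = 727, r = 37);
translate([166, 734, 0]) cylinder(h = 727, r = 37);
translate([1693, 734, 0]) cylinder(h = 727, r = 37);


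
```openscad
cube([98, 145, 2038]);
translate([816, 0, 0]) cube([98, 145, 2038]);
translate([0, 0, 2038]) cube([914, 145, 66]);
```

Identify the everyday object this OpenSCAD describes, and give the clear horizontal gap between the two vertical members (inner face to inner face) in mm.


A door frame. The clear opening width is 718 mm.

Two 2038 mm tall posts with a header on top — a door frame. The left jamb is 98 mm wide at x = 0; the right jamb starts at x = 816. The clear opening is 816 − 98 = 718 mm.


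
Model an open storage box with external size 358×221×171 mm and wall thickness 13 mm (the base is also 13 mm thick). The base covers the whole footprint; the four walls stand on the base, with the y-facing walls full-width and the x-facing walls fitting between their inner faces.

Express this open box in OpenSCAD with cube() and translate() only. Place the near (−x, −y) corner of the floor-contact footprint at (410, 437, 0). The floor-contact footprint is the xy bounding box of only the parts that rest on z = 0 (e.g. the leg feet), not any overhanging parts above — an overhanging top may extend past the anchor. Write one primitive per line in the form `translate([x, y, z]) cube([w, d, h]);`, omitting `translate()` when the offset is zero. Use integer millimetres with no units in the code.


translate([410, 437, 0]) cube([358, 221, 13]);
translate([410, 437, 13]) cube([358, 13, 158]);
translate([410, 645, 13]) cube([358, 13, 158]);
translate([410, 450, 13]) cube([13, 195, 158]);
translate([755, 450, 13]) cube([13, 195, 158]);


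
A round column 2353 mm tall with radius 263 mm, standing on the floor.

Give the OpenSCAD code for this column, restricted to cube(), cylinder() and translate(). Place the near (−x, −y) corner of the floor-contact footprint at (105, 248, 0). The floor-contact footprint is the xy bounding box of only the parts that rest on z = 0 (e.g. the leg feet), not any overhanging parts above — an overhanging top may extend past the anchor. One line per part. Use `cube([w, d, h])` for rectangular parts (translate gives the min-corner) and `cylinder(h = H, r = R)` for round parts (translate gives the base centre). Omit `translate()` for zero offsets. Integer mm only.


translate([368, 511, 0]) cylinder(h = 2353, r = 263);


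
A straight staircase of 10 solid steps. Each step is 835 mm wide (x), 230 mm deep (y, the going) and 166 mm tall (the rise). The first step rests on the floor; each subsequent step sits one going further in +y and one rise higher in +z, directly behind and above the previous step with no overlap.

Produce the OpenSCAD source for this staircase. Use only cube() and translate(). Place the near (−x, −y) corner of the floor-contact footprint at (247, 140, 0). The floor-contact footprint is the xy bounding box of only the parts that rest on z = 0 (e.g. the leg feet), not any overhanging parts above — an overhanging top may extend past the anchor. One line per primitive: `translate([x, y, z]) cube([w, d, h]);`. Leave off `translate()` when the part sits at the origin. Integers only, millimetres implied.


translate([247, 140, 0]) cube([835, 230, 166]);
translate([247, 370, 166]) cube([835, 230, 166]);
translate([247, 600, 332]) cube([835, 230, 166]);
translate([247, 830, 498]) cube([835, 230, 166]);
translate([247, 1060, 664]) cube([835, 230, 166]);
translate([247, 1290, 830]) cube([835, 230, 166]);
translate([247, 1520, 996]) cube([835, 230, 166]);
translate([247, 1750, 1162]) cube([835, 230, 166]);
translate([247, 1980, 1328]) cube([835, 230, 166]);
translate([247, 2210, 1494]) cube([835, 230, 166]);


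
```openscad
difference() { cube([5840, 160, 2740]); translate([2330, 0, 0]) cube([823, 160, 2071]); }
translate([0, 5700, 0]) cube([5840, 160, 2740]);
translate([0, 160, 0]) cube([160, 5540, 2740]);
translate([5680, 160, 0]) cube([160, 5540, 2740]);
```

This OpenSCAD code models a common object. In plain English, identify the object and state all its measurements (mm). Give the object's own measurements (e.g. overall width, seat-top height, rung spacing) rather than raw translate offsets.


A single room: four walls, each 2740 mm tall and 160 mm thick, enclosing an outside footprint 5840×5860 mm (x × y), no floor or roof. The front and back walls (−y and +y sides) run the full x-width; the side walls fit between their inner faces. A door opening 823 mm wide and 2071 mm tall is cut through the front wall from the floor up, its −x edge 2330 mm from the wall's −x end.


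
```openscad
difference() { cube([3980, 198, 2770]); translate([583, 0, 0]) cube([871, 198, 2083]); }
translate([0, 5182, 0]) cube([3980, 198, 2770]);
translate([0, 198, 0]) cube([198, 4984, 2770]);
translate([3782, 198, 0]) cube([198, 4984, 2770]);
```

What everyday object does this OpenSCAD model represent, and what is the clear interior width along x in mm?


A single room. The interior width is 3584 mm.

Four walls enclosing a rectangle with a door in the front wall — a room. Outside width 3980 minus two 198 mm walls gives 3584 mm.


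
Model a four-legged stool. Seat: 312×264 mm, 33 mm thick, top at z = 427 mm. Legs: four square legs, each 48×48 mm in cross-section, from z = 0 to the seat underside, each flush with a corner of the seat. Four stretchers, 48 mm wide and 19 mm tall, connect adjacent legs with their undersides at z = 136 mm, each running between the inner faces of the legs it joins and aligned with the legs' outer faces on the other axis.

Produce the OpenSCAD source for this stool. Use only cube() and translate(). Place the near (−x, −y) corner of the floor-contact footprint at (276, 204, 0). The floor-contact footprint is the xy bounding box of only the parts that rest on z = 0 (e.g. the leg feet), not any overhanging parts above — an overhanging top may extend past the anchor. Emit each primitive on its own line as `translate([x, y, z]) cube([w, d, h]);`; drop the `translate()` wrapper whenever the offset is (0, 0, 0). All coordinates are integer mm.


// leg_h = 427 - 33 = 394
// stretcher span = 312 - 2*48 = 216
translate([276, 204, 394]) cube([312, 264, 33]);
translate([276, 204, 0]) cube([48, 48, 394]);
translate([540, 204, 0]) cube([48, 48, 394]);
translate([276, 420, 0]) cube([48, 48, 394]);
translate([540, 420, 0]) cube([48, 48, 394]);
translate([324, 204, 136]) cube([216, 48, 19]);
translate([324, 420, 136]) cube([216, 48, 19]);
translate([276, 252, 136]) cube([48, 168, 19]);
translate([540, 252, 136]) cube([48, 168, 19]);


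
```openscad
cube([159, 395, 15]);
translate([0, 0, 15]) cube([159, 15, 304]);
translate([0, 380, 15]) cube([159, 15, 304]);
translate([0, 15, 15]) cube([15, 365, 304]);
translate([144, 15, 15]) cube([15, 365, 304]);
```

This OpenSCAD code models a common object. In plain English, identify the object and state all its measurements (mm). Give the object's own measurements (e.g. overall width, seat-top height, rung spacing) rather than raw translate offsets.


An open-topped rectangular box: outside dimensions 159×395×319 mm, with a uniform wall and base thickness of 15 mm. The base is a full 159×395 slab on the floor; four walls sit on top of the base. The front and back walls (the −y and +y sides) span the full width; the two side walls fit between them.


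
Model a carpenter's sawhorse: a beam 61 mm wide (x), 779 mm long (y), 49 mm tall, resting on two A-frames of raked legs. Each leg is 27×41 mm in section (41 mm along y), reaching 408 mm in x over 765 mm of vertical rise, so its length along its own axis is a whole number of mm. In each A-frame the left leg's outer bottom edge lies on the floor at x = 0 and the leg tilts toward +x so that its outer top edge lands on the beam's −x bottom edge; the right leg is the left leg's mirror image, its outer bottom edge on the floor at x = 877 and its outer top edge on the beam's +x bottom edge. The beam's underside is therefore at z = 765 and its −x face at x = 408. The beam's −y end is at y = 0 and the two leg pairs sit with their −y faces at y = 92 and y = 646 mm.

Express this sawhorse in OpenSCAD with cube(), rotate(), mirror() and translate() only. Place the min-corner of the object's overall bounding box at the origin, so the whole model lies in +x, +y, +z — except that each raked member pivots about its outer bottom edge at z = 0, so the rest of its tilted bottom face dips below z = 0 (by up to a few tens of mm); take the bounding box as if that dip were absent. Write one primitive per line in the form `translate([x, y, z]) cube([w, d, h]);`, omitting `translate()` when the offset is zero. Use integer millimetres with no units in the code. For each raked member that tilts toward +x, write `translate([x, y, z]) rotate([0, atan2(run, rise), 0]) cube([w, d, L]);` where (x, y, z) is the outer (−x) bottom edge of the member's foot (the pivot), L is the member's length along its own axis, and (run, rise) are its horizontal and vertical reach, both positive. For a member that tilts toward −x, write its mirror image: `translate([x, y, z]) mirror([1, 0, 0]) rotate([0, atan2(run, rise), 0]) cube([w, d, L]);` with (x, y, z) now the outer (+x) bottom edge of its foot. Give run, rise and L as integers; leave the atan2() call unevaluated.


translate([408, 0, 765]) cube([61, 779, 49]);
translate([0, 92, 0]) rotate([0, atan2(408, 765), 0]) cube([27, 41, 867]);
translate([877, 92, 0]) mirror([1, 0, 0]) rotate([0, atan2(408, 765), 0]) cube([27, 41, 867]);
translate([0, 646, 0]) rotate([0, atan2(408, 765), 0]) cube([27, 41, 867]);
translate([877, 646, 0]) mirror([1, 0, 0]) rotate([0, atan2(408, 765), 0]) cube([27, 41, 867]);


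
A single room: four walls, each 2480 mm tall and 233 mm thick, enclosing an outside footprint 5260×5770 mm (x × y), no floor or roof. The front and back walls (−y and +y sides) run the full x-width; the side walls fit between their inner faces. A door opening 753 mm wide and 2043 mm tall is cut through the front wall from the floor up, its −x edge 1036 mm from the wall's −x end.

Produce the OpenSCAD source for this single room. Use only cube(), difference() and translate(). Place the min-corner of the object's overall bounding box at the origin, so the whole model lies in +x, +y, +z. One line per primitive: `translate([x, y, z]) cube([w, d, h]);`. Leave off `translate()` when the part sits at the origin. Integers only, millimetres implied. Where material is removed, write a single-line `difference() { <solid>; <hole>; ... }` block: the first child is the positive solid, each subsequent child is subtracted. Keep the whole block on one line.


difference() { cube([5260, 233, 2480]); translate([1036, 0, 0]) cube([753, 233, 2043]); }
translate([0, 5537, 0]) cube([5260, 233, 2480]);
translate([0, 233, 0]) cube([233, 5304, 2480]);
translate([5027, 233, 0]) cube([233, 5304, 2480]);


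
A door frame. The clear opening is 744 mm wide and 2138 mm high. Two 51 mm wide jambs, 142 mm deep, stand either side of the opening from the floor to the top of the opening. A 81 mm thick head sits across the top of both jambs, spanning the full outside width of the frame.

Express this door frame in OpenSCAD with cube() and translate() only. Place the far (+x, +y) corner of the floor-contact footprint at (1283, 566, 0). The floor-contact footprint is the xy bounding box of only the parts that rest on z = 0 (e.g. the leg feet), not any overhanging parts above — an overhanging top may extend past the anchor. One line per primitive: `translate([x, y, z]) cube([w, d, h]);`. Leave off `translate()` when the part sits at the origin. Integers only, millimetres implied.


translate([437, 424, 0]) cube([51, 142, 2138]);
translate([1232, 424, 0]) cube([51, 142, 2138]);
translate([437, 424, 2138]) cube([846, 142, 81]);


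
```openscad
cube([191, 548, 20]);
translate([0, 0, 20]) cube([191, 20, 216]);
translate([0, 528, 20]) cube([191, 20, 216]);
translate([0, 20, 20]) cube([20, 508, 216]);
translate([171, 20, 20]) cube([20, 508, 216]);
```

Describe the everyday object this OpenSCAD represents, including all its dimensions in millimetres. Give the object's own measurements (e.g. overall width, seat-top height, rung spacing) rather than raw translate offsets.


An open-topped rectangular box: outside dimensions 191×548×236 mm, with a uniform wall and base thickness of 20 mm. The base is a full 191×548 slab on the floor; four walls sit on top of the base. The front and back walls (the −y and +y sides) span the full width; the two side walls fit between them.


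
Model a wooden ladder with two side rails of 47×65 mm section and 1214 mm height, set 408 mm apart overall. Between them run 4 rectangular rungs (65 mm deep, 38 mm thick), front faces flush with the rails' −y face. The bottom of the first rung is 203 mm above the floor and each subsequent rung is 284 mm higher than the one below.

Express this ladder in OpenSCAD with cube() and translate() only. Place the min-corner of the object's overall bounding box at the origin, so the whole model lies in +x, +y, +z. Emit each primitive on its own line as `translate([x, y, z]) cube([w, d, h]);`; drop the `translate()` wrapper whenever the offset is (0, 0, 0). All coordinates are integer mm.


cube([47, 65, 1214]);
translate([361, 0, 0]) cube([47, 65, 1214]);
translate([47, 0, 203]) cube([314, 65, 38]);
translate([47, 0, 487]) cube([314, 65, 38]);
translate([47, 0, 771]) cube([314, 65, 38]);
translate([47, 0, 1055]) cube([314, 65, 38]);


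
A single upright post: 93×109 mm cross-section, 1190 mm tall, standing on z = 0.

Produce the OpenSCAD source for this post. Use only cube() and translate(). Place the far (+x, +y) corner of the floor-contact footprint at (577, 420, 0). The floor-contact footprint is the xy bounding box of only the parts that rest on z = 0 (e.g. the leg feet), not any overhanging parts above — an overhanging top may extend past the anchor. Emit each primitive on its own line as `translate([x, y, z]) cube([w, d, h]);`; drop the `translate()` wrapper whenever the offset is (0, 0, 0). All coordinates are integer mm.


translate([484, 311, 0]) cube([93, 109, 1190]);


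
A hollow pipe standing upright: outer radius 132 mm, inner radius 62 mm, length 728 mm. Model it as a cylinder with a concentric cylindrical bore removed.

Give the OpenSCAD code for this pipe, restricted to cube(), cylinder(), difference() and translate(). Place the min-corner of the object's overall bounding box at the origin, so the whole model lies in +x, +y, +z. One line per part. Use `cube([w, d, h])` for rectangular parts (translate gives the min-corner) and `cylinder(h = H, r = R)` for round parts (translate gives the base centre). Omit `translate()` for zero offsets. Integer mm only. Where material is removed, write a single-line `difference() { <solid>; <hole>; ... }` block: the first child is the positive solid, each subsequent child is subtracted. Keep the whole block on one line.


difference() { translate([132, 132, 0]) cylinder(h = 728, r = 132); translate([132, 132, 0]) cylinder(h = 728, r = 62); }
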